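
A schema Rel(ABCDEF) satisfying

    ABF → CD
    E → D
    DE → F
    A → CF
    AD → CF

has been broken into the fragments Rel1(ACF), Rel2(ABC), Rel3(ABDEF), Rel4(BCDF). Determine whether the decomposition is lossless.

Yes

Chase test. Columns are ABCDEF; row i has aⱼ where attribute j ∈ Reli, else bᵢⱼ.
Initial tableau (one row per fragment):
  row 1: a1 b12 a3 b14 b15 a6
  row 2: a1 a2 a3 b24 b25 b26
  row 3: a1 a2 b33 a4 a5 a6
  row 4: b41 a2 a3 a4 b45 a6
Rows 1 and 2 agree on A; apply A→CF and equate their CF entries.
Rows 1 and 3 agree on A; apply A→CF and equate their CF entries.
Rows 2 and 3 agree on ABF; apply ABF→CD and equate their CD entries.
Row 3 is now all distinguished symbols — the join is lossless.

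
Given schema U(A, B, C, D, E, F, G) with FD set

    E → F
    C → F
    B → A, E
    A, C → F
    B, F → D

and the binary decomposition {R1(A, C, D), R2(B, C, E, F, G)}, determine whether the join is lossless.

Common attributes: R1 ∩ R2 = {C}.
Closure of {C}: C → F applies, adding F. So (C)⁺ = {C, F}.
The closure contains neither all of R1 = {A, C, D} nor all of R2 = {B, C, E, F, G}, so the common attributes are not a superkey of either fragment. The join is lossy.

No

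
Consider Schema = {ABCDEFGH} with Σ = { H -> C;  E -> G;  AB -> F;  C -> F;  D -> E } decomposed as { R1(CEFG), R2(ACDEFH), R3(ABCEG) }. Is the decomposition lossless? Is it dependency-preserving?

Lossless test (chase): Rows 1 and 2 agree on E; apply E→G and equate their G entries. Rows 1 and 3 agree on C; apply C→F and equate their F entries. No row becomes fully distinguished — the join is lossy.
Dependency preservation: the restricted closure of {AB} across the fragments never reaches {F}, so AB → F cannot be enforced without a join — not preserved.

lossy and not dependency-preserving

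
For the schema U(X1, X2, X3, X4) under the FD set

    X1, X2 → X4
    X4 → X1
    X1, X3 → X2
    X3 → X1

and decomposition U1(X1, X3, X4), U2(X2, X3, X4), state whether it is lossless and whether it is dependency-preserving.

Lossless test: (X3, X4)⁺ = {X1, X2, X3, X4}, which contains all of one fragment — lossless.
Dependency preservation: the restricted closure of {X1, X2} across the fragments never reaches {X4}, so X1, X2 → X4 cannot be enforced without a join — not preserved.

lossless but not dependency-preserving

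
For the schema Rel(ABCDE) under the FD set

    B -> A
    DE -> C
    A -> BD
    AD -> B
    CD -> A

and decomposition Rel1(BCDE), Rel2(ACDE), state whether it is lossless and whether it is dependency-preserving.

Lossless test: (CDE)⁺ = {ABCDE}, which contains all of one fragment — lossless.
Dependency preservation: the restricted closure of {B} across the fragments never reaches {A}, so B → A cannot be enforced without a join — not preserved.

lossless but not dependency-preserving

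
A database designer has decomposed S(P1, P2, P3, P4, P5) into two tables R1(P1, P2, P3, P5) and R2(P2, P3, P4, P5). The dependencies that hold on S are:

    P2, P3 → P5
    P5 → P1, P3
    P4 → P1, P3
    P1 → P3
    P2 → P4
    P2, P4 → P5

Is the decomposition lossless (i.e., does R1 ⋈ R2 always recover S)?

Yes

Common attributes: R1 ∩ R2 = {P2, P3, P5}.
Closure of {P2, P3, P5}: P5 → P1, P3 applies, adding P1; P2 → P4 applies, adding P4. So (P2, P3, P5)⁺ = {P1, P2, P3, P4, P5}.
This closure contains every attribute of R1, so R1 ∩ R2 → R1. The join is lossless.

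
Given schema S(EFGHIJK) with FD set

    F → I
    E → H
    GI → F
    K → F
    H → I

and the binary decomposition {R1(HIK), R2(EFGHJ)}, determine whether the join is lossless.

Common attributes: R1 ∩ R2 = {H}.
Closure of {H}: H → I applies, adding I. So (H)⁺ = {HI}.
The closure contains neither all of R1 = {HIK} nor all of R2 = {EFGHJ}, so the common attributes are not a superkey of either fragment. The join is lossy.

No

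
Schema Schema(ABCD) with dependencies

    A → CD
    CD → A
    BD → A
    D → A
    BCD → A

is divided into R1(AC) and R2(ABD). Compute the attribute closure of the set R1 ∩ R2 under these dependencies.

ACD

R1 ∩ R2 = {A}.
A → CD applies, adding CD
Closure: {ACD}.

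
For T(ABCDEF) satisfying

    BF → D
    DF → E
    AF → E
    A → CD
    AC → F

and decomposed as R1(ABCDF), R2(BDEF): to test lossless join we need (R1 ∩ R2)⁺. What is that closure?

BDEF

R1 ∩ R2 = {BDF}.
DF → E applies, adding E
Closure: {BDEF}.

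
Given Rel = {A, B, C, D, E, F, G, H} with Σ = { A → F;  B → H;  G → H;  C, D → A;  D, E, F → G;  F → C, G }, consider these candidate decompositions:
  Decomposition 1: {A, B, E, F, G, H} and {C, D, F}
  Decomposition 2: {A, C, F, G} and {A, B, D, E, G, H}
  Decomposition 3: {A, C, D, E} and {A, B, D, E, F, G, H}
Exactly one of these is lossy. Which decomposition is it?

Decomposition 1

Decomposition 1: common = {F}, closure = {C, F, G, H} → lossy.
Decomposition 2: common = {A, G}, closure = {A, C, F, G, H} → lossless.
Decomposition 3: common = {A, D, E}, closure = {A, C, D, E, F, G, H} → lossless.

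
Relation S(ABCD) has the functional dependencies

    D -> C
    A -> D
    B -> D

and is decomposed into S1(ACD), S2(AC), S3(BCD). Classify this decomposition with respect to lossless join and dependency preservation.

lossy but dependency-preserving

Lossless test (chase): Rows 1 and 2 agree on A; apply A→D and equate their D entries. No row becomes fully distinguished — the join is lossy.
Dependency preservation: every FD's attributes lie within a single fragment, so each can be enforced locally — preserved.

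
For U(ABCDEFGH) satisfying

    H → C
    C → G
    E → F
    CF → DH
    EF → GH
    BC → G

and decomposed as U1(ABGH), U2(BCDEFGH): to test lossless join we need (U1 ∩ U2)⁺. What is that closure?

U1 ∩ U2 = {BGH}.
H → C applies, adding C
Closure: {BCGH}.

BCGH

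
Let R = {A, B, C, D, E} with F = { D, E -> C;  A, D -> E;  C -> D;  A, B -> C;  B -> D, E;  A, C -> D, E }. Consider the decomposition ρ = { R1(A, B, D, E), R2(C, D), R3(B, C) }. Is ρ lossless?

Chase test. Columns are A, B, C, D, E; row i has aⱼ where attribute j ∈ Ri, else bᵢⱼ.
Initial tableau (one row per fragment):
  row 1: a1 a2 b13 a4 a5
  row 2: b21 b22 a3 a4 b25
  row 3: b31 a2 a3 b34 b35
Rows 2 and 3 agree on C; apply C→D and equate their D entries.
Rows 1 and 3 agree on B; apply B→D, E and equate their D, E entries.
Rows 1 and 3 agree on D, E; apply D, E→C and equate their C entries.
Row 1 is now all distinguished symbols — the join is lossless.

Yes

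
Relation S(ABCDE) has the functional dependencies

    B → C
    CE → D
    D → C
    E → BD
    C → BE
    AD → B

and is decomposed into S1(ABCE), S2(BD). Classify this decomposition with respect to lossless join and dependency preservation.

lossless and dependency-preserving

Lossless test: (B)⁺ = {BCDE}, which contains all of one fragment — lossless.
Dependency preservation: CE → D; D → C; E → BD; AD → B are not contained in any single fragment, but the restricted closure of each left-hand side across the fragments still reaches the right-hand side; the remaining FDs each lie inside some fragment. All dependencies are preserved.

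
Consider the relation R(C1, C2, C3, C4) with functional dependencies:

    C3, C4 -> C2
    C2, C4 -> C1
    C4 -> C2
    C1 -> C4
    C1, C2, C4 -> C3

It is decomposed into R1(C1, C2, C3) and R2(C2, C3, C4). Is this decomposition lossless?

No

Common attributes: R1 ∩ R2 = {C2, C3}.
No dependency enlarges {C2, C3}, so (C2, C3)⁺ = {C2, C3}.
The closure contains neither all of R1 = {C1, C2, C3} nor all of R2 = {C2, C3, C4}, so the common attributes are not a superkey of either fragment. The join is lossy.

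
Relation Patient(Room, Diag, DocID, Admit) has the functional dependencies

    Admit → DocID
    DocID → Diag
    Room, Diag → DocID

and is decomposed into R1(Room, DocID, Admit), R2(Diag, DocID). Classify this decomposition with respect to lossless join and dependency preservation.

Lossless test: (DocID)⁺ = {Diag, DocID}, which contains all of one fragment — lossless.
Dependency preservation: the restricted closure of {Room, Diag} across the fragments never reaches {DocID}, so Room, Diag → DocID cannot be enforced without a join — not preserved.

lossless but not dependency-preserving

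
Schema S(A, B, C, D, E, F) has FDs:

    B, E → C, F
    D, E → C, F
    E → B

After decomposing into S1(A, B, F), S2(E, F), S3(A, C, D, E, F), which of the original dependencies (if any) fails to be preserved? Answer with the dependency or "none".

E → B

Check E → B: no single fragment contains all of {B, E}, and the restricted closure of {E} across the fragments never reaches {B}.
B, E → C, F is preserved.
D, E → C, F is preserved.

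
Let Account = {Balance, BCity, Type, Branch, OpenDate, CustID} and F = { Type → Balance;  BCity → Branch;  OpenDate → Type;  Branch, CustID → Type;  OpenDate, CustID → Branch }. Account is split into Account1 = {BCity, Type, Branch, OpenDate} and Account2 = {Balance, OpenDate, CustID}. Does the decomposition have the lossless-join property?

Common attributes: Account1 ∩ Account2 = {OpenDate}.
Closure of {OpenDate}: OpenDate → Type applies, adding Type; Type → Balance applies, adding Balance. So (OpenDate)⁺ = {Balance, Type, OpenDate}.
The closure contains neither all of Account1 = {BCity, Type, Branch, OpenDate} nor all of Account2 = {Balance, OpenDate, CustID}, so the common attributes are not a superkey of either fragment. The join is lossy.

No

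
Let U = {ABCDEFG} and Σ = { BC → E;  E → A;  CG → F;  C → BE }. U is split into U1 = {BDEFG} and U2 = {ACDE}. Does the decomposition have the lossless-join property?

No

Common attributes: U1 ∩ U2 = {DE}.
Closure of {DE}: E → A applies, adding A. So (DE)⁺ = {ADE}.
The closure contains neither all of U1 = {BDEFG} nor all of U2 = {ACDE}, so the common attributes are not a superkey of either fragment. The join is lossy.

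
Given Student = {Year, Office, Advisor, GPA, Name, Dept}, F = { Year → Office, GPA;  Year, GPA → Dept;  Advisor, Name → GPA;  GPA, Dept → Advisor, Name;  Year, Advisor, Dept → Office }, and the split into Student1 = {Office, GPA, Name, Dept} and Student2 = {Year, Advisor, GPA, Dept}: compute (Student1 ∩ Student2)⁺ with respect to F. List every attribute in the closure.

Advisor, GPA, Name, Dept

Student1 ∩ Student2 = {GPA, Dept}.
GPA, Dept → Advisor, Name applies, adding Advisor, Name
Closure: {Advisor, GPA, Name, Dept}.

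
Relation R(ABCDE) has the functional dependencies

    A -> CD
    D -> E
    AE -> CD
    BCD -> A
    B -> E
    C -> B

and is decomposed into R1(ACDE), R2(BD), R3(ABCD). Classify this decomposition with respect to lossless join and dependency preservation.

lossless but not dependency-preserving

Lossless test (chase): Rows 1 and 2 agree on D; apply D→E and equate their E entries. Rows 1 and 3 agree on D; apply D→E and equate their E entries. Rows 1 and 3 agree on C; apply C→B and equate their B entries. Row 1 is now all distinguished symbols — the join is lossless.
Dependency preservation: the restricted closure of {B} across the fragments never reaches {E}, so B → E cannot be enforced without a join — not preserved.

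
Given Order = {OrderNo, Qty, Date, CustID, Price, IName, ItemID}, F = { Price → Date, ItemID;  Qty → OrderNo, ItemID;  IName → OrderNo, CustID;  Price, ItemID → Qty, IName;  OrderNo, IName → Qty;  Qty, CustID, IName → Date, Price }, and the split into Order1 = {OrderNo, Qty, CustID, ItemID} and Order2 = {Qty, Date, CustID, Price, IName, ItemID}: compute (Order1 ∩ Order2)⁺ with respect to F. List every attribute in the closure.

Order1 ∩ Order2 = {Qty, CustID, ItemID}.
Qty → OrderNo, ItemID applies, adding OrderNo
Closure: {OrderNo, Qty, CustID, ItemID}.

OrderNo, Qty, CustID, ItemID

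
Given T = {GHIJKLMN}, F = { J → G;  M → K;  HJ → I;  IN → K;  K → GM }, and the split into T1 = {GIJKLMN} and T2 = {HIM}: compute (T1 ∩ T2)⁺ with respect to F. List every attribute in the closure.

GIKM

T1 ∩ T2 = {IM}.
M → K applies, adding K
K → GM applies, adding G
Closure: {GIKM}.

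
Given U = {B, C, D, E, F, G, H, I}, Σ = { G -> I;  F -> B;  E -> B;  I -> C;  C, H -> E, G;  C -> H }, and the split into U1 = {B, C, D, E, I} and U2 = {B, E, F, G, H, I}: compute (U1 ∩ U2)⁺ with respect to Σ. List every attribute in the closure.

B, C, E, G, H, I

U1 ∩ U2 = {B, E, I}.
I → C applies, adding C
C → H applies, adding H
C, H → E, G applies, adding G
Closure: {B, C, E, G, H, I}.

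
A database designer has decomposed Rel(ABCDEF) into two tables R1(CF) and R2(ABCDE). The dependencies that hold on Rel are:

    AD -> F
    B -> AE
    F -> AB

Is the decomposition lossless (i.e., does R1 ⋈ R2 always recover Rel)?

No

Common attributes: R1 ∩ R2 = {C}.
No dependency enlarges {C}, so (C)⁺ = {C}.
The closure contains neither all of R1 = {CF} nor all of R2 = {ABCDE}, so the common attributes are not a superkey of either fragment. The join is lossy.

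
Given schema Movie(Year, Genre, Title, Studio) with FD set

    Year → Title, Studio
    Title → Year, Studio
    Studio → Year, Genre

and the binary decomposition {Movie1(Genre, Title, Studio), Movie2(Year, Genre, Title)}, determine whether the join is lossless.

Yes

Common attributes: Movie1 ∩ Movie2 = {Genre, Title}.
Closure of {Genre, Title}: Title → Year, Studio applies, adding Year, Studio. So (Genre, Title)⁺ = {Year, Genre, Title, Studio}.
This closure contains every attribute of Movie1, so Movie1 ∩ Movie2 → Movie1. The join is lossless.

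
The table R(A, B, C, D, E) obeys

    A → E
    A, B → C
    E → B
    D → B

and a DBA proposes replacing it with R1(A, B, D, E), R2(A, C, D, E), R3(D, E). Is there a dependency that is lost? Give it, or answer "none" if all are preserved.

none

A → E lies within R1.
A, B → C: restricted closure across fragments reaches C.
E → B lies within R1.
D → B lies within R1.
Every dependency is enforceable on the fragments, so the decomposition is dependency-preserving.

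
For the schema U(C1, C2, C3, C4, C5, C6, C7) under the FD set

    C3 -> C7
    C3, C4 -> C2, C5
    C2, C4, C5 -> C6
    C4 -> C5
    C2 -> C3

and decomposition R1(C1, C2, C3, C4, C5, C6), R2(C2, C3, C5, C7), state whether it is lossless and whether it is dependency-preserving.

Lossless test: (C2, C3, C5)⁺ = {C2, C3, C5, C7}, which contains all of one fragment — lossless.
Dependency preservation: every FD's attributes lie within a single fragment, so each can be enforced locally — preserved.

lossless and dependency-preserving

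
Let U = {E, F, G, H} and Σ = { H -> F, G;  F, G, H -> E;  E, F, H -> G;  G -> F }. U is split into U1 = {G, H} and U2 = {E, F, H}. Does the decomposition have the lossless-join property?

Yes

Common attributes: U1 ∩ U2 = {H}.
Closure of {H}: H → F, G applies, adding F, G; F, G, H → E applies, adding E. So (H)⁺ = {E, F, G, H}.
This closure contains every attribute of U1, so U1 ∩ U2 → U1. The join is lossless.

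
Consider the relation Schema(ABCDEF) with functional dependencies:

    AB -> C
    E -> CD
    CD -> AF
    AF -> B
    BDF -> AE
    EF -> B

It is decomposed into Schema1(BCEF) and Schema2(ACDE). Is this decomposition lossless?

Yes

Common attributes: Schema1 ∩ Schema2 = {CE}.
Closure of {CE}: E → CD applies, adding D; CD → AF applies, adding AF; AF → B applies, adding B. So (CE)⁺ = {ABCDEF}.
This closure contains every attribute of Schema1, so Schema1 ∩ Schema2 → Schema1. The join is lossless.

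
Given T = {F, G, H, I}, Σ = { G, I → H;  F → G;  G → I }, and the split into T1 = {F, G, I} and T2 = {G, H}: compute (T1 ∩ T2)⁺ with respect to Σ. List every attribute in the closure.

T1 ∩ T2 = {G}.
G → I applies, adding I
G, I → H applies, adding H
Closure: {G, H, I}.

G, H, I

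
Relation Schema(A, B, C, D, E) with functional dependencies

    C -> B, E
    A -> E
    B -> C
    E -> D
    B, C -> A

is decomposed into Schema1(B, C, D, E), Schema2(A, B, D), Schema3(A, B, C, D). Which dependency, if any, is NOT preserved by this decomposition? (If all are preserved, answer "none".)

A -> E

Check A → E: no single fragment contains all of {A, E}, and the restricted closure of {A} across the fragments never reaches {E}.
C → B, E is preserved.
B → C is preserved.
E → D is preserved.
B, C → A is preserved.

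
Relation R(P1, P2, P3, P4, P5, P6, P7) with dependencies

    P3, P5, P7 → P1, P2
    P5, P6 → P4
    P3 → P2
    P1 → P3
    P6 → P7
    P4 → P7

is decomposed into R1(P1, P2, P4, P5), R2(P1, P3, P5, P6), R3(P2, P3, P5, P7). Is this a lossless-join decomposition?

Chase test. Columns are P1, P2, P3, P4, P5, P6, P7; row i has aⱼ where attribute j ∈ Ri, else bᵢⱼ.
Initial tableau (one row per fragment):
  row 1: a1 a2 b13 a4 a5 b16 b17
  row 2: a1 b22 a3 b24 a5 a6 b27
  row 3: b31 a2 a3 b34 a5 b36 a7
Rows 2 and 3 agree on P3; apply P3→P2 and equate their P2 entries.
Rows 1 and 2 agree on P1; apply P1→P3 and equate their P3 entries.
No row becomes fully distinguished — the join is lossy.

No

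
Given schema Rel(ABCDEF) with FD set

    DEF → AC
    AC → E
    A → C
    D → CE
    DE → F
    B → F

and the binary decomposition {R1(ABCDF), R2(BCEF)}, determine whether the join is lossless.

Common attributes: R1 ∩ R2 = {BCF}.
No dependency enlarges {BCF}, so (BCF)⁺ = {BCF}.
The closure contains neither all of R1 = {ABCDF} nor all of R2 = {BCEF}, so the common attributes are not a superkey of either fragment. The join is lossy.

No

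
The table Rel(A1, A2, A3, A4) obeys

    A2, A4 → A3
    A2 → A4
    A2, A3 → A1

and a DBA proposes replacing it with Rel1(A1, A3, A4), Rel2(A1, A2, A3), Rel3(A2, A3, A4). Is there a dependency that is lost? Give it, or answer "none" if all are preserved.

A2, A4 → A3 lies within Rel3.
A2 → A4 lies within Rel3.
A2, A3 → A1 lies within Rel2.
Every dependency is enforceable on the fragments, so the decomposition is dependency-preserving.

none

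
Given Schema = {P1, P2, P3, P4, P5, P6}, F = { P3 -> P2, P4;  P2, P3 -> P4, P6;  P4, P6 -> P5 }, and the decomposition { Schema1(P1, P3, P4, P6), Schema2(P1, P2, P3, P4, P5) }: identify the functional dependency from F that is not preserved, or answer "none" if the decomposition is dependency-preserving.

Check P4, P6 → P5: no single fragment contains all of {P4, P5, P6}, and the restricted closure of {P4, P6} across the fragments never reaches {P5}.
P3 → P2, P4 is preserved.
P2, P3 → P4, P6 is preserved.

P4, P6 -> P5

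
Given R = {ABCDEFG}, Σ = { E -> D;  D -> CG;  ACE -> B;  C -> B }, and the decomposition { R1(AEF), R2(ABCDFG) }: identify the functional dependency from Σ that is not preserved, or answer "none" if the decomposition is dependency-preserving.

Check E → D: no single fragment contains all of {DE}, and the restricted closure of {E} across the fragments never reaches {D}.
D → CG is preserved.
ACE → B is preserved.
C → B is preserved.

E -> D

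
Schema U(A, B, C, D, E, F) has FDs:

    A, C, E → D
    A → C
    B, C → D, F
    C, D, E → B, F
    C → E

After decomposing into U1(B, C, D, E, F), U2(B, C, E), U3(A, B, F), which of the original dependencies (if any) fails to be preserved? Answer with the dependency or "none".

A → C

Check A → C: no single fragment contains all of {A, C}, and the restricted closure of {A} across the fragments never reaches {C}.
A, C, E → D is preserved.
B, C → D, F is preserved.
C, D, E → B, F is preserved.
C → E is preserved.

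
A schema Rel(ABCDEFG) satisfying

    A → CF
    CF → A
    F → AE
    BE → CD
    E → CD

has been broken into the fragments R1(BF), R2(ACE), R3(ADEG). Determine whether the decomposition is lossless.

No

Chase test. Columns are ABCDEFG; row i has aⱼ where attribute j ∈ Ri, else bᵢⱼ.
Initial tableau (one row per fragment):
  row 1: b11 a2 b13 b14 b15 a6 b17
  row 2: a1 b22 a3 b24 a5 b26 b27
  row 3: a1 b32 b33 a4 a5 b36 a7
Rows 2 and 3 agree on A; apply A→CF and equate their CF entries.
Rows 2 and 3 agree on E; apply E→CD and equate their CD entries.
No row becomes fully distinguished — the join is lossy.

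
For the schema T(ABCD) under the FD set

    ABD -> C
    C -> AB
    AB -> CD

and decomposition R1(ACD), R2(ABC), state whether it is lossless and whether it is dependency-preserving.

lossless and dependency-preserving

Lossless test: (AC)⁺ = {ABCD}, which contains all of one fragment — lossless.
Dependency preservation: ABD → C; AB → CD are not contained in any single fragment, but the restricted closure of each left-hand side across the fragments still reaches the right-hand side; the remaining FDs each lie inside some fragment. All dependencies are preserved.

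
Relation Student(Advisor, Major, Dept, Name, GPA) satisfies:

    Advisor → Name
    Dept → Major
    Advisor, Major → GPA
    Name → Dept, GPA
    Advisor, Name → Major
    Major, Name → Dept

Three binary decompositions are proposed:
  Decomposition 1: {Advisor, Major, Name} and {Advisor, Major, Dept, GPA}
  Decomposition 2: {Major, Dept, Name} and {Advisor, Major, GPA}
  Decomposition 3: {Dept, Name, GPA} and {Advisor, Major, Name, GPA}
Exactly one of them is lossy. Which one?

Decomposition 2

Decomposition 1: common = {Advisor, Major}, closure = {Advisor, Major, Dept, Name, GPA} → lossless.
Decomposition 2: common = {Major}, closure = {Major} → lossy.
Decomposition 3: common = {Name, GPA}, closure = {Major, Dept, Name, GPA} → lossless.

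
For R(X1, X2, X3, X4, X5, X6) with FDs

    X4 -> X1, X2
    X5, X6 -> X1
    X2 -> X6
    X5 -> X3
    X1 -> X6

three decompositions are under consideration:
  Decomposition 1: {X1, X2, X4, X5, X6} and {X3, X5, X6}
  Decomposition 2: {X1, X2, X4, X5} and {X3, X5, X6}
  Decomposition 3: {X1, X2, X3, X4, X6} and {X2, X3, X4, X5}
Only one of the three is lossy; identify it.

Decomposition 2

Decomposition 1: common = {X5, X6}, closure = {X1, X3, X5, X6} → lossless.
Decomposition 2: common = {X5}, closure = {X3, X5} → lossy.
Decomposition 3: common = {X2, X3, X4}, closure = {X1, X2, X3, X4, X6} → lossless.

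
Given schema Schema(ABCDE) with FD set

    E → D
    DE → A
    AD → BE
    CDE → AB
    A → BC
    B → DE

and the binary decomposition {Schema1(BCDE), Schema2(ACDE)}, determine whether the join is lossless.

Yes

Common attributes: Schema1 ∩ Schema2 = {CDE}.
Closure of {CDE}: DE → A applies, adding A; AD → BE applies, adding B. So (CDE)⁺ = {ABCDE}.
This closure contains every attribute of Schema1, so Schema1 ∩ Schema2 → Schema1. The join is lossless.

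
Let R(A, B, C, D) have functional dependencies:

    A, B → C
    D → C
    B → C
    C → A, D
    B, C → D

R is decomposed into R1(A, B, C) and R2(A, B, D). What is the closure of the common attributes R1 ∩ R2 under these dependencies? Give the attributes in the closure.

R1 ∩ R2 = {A, B}.
A, B → C applies, adding C
C → A, D applies, adding D
Closure: {A, B, C, D}.

A, B, C, D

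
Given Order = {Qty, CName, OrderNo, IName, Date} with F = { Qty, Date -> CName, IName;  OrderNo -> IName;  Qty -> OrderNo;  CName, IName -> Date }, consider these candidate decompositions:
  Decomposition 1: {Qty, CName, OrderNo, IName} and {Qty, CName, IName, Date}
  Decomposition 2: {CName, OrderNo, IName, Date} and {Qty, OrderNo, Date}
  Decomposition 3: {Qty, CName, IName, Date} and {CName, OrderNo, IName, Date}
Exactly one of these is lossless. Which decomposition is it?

Decomposition 1: common = {Qty, CName, IName}, closure = {Qty, CName, OrderNo, IName, Date} → lossless.
Decomposition 2: common = {OrderNo, Date}, closure = {OrderNo, IName, Date} → lossy.
Decomposition 3: common = {CName, IName, Date}, closure = {CName, IName, Date} → lossy.

Decomposition 1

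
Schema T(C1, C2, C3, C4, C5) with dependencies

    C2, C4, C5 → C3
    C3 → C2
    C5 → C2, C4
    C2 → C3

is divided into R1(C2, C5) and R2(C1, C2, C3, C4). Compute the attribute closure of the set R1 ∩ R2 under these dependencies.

C2, C3

R1 ∩ R2 = {C2}.
C2 → C3 applies, adding C3
Closure: {C2, C3}.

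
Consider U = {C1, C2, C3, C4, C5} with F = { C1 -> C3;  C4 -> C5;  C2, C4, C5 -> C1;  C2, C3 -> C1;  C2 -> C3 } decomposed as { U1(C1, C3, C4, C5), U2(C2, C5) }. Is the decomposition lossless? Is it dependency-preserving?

lossy and not dependency-preserving

Lossless test: (C5)⁺ = {C5}, which is a superkey of neither fragment — lossy.
Dependency preservation: the restricted closure of {C2, C4, C5} across the fragments never reaches {C1}, so C2, C4, C5 → C1 cannot be enforced without a join — not preserved.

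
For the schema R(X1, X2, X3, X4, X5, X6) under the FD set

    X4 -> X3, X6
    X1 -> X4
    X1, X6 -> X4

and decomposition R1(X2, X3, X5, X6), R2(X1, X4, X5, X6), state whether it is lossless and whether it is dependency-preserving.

Lossless test: (X5, X6)⁺ = {X5, X6}, which is a superkey of neither fragment — lossy.
Dependency preservation: the restricted closure of {X4} across the fragments never reaches {X3, X6}, so X4 → X3, X6 cannot be enforced without a join — not preserved.

lossy and not dependency-preserving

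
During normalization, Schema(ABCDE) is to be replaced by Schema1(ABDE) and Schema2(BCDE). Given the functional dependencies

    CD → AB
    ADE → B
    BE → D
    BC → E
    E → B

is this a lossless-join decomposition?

No

Common attributes: Schema1 ∩ Schema2 = {BDE}.
No dependency enlarges {BDE}, so (BDE)⁺ = {BDE}.
The closure contains neither all of Schema1 = {ABDE} nor all of Schema2 = {BCDE}, so the common attributes are not a superkey of either fragment. The join is lossy.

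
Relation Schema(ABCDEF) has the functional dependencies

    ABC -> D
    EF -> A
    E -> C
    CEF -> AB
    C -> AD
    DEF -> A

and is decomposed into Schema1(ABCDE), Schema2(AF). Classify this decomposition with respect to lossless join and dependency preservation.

lossy and not dependency-preserving

Lossless test: (A)⁺ = {A}, which is a superkey of neither fragment — lossy.
Dependency preservation: the restricted closure of {CEF} across the fragments never reaches {AB}, so CEF → AB cannot be enforced without a join — not preserved.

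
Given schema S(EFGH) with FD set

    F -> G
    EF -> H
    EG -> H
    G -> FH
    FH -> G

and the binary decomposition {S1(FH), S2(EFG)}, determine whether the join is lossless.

Common attributes: S1 ∩ S2 = {F}.
Closure of {F}: F → G applies, adding G; G → FH applies, adding H. So (F)⁺ = {FGH}.
This closure contains every attribute of S1, so S1 ∩ S2 → S1. The join is lossless.

Yes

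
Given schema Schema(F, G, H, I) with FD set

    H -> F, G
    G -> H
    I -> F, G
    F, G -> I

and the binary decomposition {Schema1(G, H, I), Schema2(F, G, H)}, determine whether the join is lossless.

Common attributes: Schema1 ∩ Schema2 = {G, H}.
Closure of {G, H}: H → F, G applies, adding F; F, G → I applies, adding I. So (G, H)⁺ = {F, G, H, I}.
This closure contains every attribute of Schema1, so Schema1 ∩ Schema2 → Schema1. The join is lossless.

Yes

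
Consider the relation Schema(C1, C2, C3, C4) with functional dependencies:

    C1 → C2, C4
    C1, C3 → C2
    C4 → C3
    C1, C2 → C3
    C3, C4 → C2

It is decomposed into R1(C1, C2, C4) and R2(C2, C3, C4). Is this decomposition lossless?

Common attributes: R1 ∩ R2 = {C2, C4}.
Closure of {C2, C4}: C4 → C3 applies, adding C3. So (C2, C4)⁺ = {C2, C3, C4}.
This closure contains every attribute of R2, so R1 ∩ R2 → R2. The join is lossless.

Yes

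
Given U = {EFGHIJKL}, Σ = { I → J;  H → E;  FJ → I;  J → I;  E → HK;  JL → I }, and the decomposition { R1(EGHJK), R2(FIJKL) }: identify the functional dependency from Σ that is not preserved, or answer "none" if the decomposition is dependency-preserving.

I → J lies within R2.
H → E lies within R1.
FJ → I lies within R2.
J → I lies within R2.
E → HK lies within R1.
JL → I lies within R2.
Every dependency is enforceable on the fragments, so the decomposition is dependency-preserving.

none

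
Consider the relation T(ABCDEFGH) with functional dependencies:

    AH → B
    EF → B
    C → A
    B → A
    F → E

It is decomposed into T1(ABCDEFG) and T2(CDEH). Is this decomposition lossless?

Common attributes: T1 ∩ T2 = {CDE}.
Closure of {CDE}: C → A applies, adding A. So (CDE)⁺ = {ACDE}.
The closure contains neither all of T1 = {ABCDEFG} nor all of T2 = {CDEH}, so the common attributes are not a superkey of either fragment. The join is lossy.

No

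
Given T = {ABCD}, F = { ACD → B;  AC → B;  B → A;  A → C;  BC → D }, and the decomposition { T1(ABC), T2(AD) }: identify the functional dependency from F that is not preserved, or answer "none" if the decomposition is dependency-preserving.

none

ACD → B: restricted closure across fragments reaches B.
AC → B lies within T1.
B → A lies within T1.
A → C lies within T1.
BC → D: restricted closure across fragments reaches D.
Every dependency is enforceable on the fragments, so the decomposition is dependency-preserving.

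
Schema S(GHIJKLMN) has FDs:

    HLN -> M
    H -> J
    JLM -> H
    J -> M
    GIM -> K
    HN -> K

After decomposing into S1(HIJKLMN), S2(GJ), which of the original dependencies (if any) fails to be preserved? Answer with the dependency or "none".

GIM -> K

Check GIM → K: no single fragment contains all of {GIKM}, and the restricted closure of {GIM} across the fragments never reaches {K}.
HLN → M is preserved.
H → J is preserved.
JLM → H is preserved.
J → M is preserved.
HN → K is preserved.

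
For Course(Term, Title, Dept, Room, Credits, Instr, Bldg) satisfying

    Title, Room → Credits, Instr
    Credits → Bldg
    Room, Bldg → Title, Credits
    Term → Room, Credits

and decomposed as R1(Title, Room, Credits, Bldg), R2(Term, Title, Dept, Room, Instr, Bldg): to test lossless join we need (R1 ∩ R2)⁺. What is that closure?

Title, Room, Credits, Instr, Bldg

R1 ∩ R2 = {Title, Room, Bldg}.
Title, Room → Credits, Instr applies, adding Credits, Instr
Closure: {Title, Room, Credits, Instr, Bldg}.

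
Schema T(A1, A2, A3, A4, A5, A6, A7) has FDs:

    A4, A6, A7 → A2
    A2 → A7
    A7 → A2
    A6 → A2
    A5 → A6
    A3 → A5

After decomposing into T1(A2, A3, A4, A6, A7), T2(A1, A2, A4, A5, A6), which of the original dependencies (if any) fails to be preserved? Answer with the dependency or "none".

Check A3 → A5: no single fragment contains all of {A3, A5}, and the restricted closure of {A3} across the fragments never reaches {A5}.
A4, A6, A7 → A2 is preserved.
A2 → A7 is preserved.
A7 → A2 is preserved.
A6 → A2 is preserved.
A5 → A6 is preserved.

A3 → A5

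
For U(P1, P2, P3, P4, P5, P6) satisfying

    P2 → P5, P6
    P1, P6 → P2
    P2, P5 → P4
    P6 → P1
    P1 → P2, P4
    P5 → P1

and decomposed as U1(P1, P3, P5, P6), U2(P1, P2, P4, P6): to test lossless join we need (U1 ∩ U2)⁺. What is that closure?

U1 ∩ U2 = {P1, P6}.
P1, P6 → P2 applies, adding P2
P1 → P2, P4 applies, adding P4
P2 → P5, P6 applies, adding P5
Closure: {P1, P2, P4, P5, P6}.

P1, P2, P4, P5, P6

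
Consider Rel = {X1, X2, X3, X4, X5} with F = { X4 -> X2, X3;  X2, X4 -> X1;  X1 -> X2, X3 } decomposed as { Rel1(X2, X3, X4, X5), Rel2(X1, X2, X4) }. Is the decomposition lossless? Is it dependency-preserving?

Lossless test: (X2, X4)⁺ = {X1, X2, X3, X4}, which contains all of one fragment — lossless.
Dependency preservation: the restricted closure of {X1} across the fragments never reaches {X2, X3}, so X1 → X2, X3 cannot be enforced without a join — not preserved.

lossless but not dependency-preserving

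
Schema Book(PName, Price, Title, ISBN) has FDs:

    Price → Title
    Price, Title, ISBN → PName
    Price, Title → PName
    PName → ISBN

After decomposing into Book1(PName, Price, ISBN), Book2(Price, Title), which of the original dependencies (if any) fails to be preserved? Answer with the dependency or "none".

Price → Title lies within Book2.
Price, Title, ISBN → PName: restricted closure across fragments reaches PName.
Price, Title → PName: restricted closure across fragments reaches PName.
PName → ISBN lies within Book1.
Every dependency is enforceable on the fragments, so the decomposition is dependency-preserving.

none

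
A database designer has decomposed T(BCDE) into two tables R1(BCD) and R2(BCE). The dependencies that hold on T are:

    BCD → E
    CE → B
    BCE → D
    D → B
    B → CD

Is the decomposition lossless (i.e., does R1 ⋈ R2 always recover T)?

Yes

Common attributes: R1 ∩ R2 = {BC}.
Closure of {BC}: B → CD applies, adding D; BCD → E applies, adding E. So (BC)⁺ = {BCDE}.
This closure contains every attribute of R1, so R1 ∩ R2 → R1. The join is lossless.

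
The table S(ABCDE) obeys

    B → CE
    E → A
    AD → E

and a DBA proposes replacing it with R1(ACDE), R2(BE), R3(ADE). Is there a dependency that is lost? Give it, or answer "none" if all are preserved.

Check B → CE: no single fragment contains all of {BCE}, and the restricted closure of {B} across the fragments never reaches {CE}.
E → A is preserved.
AD → E is preserved.

B → CE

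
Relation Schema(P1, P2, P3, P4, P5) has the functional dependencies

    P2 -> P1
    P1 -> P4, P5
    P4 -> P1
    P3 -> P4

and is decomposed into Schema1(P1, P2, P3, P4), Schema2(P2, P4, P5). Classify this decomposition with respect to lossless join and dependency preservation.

lossless and dependency-preserving

Lossless test: (P2, P4)⁺ = {P1, P2, P4, P5}, which contains all of one fragment — lossless.
Dependency preservation: P1 → P4, P5 is not contained in any single fragment, but the restricted closure of its left-hand side across the fragments still reaches the right-hand side; the remaining FDs each lie inside some fragment. All dependencies are preserved.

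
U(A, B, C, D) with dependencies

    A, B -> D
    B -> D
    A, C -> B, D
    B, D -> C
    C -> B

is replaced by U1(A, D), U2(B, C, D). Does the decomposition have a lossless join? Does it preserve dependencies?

Lossless test: (D)⁺ = {D}, which is a superkey of neither fragment — lossy.
Dependency preservation: A, B → D; A, C → B, D are not contained in any single fragment, but the restricted closure of each left-hand side across the fragments still reaches the right-hand side; the remaining FDs each lie inside some fragment. All dependencies are preserved.

lossy but dependency-preserving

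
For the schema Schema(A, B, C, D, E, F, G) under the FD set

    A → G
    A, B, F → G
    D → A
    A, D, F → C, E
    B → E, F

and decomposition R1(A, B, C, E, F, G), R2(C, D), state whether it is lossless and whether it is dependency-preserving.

lossy and not dependency-preserving

Lossless test: (C)⁺ = {C}, which is a superkey of neither fragment — lossy.
Dependency preservation: the restricted closure of {D} across the fragments never reaches {A}, so D → A cannot be enforced without a join — not preserved.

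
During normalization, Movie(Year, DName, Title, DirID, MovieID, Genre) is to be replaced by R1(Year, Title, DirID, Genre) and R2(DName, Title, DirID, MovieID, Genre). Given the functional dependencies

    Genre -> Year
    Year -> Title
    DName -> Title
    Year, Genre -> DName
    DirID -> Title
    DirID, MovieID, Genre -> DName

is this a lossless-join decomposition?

Yes

Common attributes: R1 ∩ R2 = {Title, DirID, Genre}.
Closure of {Title, DirID, Genre}: Genre → Year applies, adding Year; Year, Genre → DName applies, adding DName. So (Title, DirID, Genre)⁺ = {Year, DName, Title, DirID, Genre}.
This closure contains every attribute of R1, so R1 ∩ R2 → R1. The join is lossless.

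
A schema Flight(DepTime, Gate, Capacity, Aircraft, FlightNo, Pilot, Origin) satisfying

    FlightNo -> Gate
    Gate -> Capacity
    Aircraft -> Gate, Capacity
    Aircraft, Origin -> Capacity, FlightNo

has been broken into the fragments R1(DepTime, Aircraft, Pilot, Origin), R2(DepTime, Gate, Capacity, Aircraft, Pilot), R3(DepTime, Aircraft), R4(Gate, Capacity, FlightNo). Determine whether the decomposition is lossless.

No

Chase test. Columns are DepTime, Gate, Capacity, Aircraft, FlightNo, Pilot, Origin; row i has aⱼ where attribute j ∈ Ri, else bᵢⱼ.
Initial tableau (one row per fragment):
  row 1: a1 b12 b13 a4 b15 a6 a7
  row 2: a1 a2 a3 a4 b25 a6 b27
  row 3: a1 b32 b33 a4 b35 b36 b37
  row 4: b41 a2 a3 b44 a5 b46 b47
Rows 1 and 2 agree on Aircraft; apply Aircraft→Gate, Capacity and equate their Gate, Capacity entries.
Rows 1 and 3 agree on Aircraft; apply Aircraft→Gate, Capacity and equate their Gate, Capacity entries.
No row becomes fully distinguished — the join is lossy.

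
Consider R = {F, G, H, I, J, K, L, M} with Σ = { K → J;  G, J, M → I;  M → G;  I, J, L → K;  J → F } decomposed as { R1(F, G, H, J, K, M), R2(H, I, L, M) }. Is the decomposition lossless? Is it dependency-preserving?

Lossless test: (H, M)⁺ = {G, H, M}, which is a superkey of neither fragment — lossy.
Dependency preservation: the restricted closure of {G, J, M} across the fragments never reaches {I}, so G, J, M → I cannot be enforced without a join — not preserved.

lossy and not dependency-preserving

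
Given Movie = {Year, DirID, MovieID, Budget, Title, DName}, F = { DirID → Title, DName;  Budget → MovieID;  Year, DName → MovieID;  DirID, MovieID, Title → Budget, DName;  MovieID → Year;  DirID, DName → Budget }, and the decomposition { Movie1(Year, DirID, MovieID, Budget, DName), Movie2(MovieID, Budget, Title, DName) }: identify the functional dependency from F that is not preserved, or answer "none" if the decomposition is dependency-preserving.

DirID → Title, DName

Check DirID → Title, DName: no single fragment contains all of {DirID, Title, DName}, and the restricted closure of {DirID} across the fragments never reaches {Title, DName}.
Budget → MovieID is preserved.
Year, DName → MovieID is preserved.
DirID, MovieID, Title → Budget, DName is preserved.
MovieID → Year is preserved.
DirID, DName → Budget is preserved.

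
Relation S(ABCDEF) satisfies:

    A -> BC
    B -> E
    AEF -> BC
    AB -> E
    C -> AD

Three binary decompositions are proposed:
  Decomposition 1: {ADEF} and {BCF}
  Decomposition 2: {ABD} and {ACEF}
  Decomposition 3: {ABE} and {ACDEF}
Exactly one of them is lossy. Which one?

Decomposition 1

Decomposition 1: common = {F}, closure = {F} → lossy.
Decomposition 2: common = {A}, closure = {ABCDE} → lossless.
Decomposition 3: common = {AE}, closure = {ABCDE} → lossless.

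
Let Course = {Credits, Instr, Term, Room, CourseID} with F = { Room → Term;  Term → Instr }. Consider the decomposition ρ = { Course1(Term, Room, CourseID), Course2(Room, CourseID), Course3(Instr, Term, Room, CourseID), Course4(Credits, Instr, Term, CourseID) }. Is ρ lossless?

Chase test. Columns are Credits, Instr, Term, Room, CourseID; row i has aⱼ where attribute j ∈ Coursei, else bᵢⱼ.
Initial tableau (one row per fragment):
  row 1: b11 b12 a3 a4 a5
  row 2: b21 b22 b23 a4 a5
  row 3: b31 a2 a3 a4 a5
  row 4: a1 a2 a3 b44 a5
Rows 1 and 2 agree on Room; apply Room→Term and equate their Term entries.
Rows 1 and 2 agree on Term; apply Term→Instr and equate their Instr entries.
Rows 1 and 3 agree on Term; apply Term→Instr and equate their Instr entries.
No row becomes fully distinguished — the join is lossy.

No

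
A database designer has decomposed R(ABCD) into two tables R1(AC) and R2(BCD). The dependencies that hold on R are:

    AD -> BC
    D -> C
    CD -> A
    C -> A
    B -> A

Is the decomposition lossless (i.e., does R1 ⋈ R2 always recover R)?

Common attributes: R1 ∩ R2 = {C}.
Closure of {C}: C → A applies, adding A. So (C)⁺ = {AC}.
This closure contains every attribute of R1, so R1 ∩ R2 → R1. The join is lossless.

Yes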